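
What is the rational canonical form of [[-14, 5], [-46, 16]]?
The invariant factors of A (the non-unit diagonal entries of the Smith normal form of xI - A over ℚ[x]) are x^2 - 2x + 6, each dividing the next. The characteristic polynomial is their product, x^2 - 2x + 6.

The rational canonical form is the block-diagonal matrix of companion matrices C(f_i):
R = [[0, -6], [1, 2]].

Note the characteristic polynomial does not split into linear factors over ℚ, so A has no Jordan form over ℚ; the rational canonical form exists over any field.

R = [[0, -6], [1, 2]]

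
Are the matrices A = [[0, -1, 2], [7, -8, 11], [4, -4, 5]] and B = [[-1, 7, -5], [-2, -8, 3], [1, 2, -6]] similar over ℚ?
trace(A) = -3 but trace(B) = -15. The trace is a similarity invariant, so A and B are not similar.

No.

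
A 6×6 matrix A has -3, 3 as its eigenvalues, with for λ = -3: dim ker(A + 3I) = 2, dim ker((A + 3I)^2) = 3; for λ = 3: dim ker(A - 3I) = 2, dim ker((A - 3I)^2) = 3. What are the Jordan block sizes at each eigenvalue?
Jordan blocks: (-3, 2), (-3, 1), (3, 2), (3, 1)

λ = -3: successive nullity increments [2, 1] count blocks of size ≥ k; block sizes are [2, 1].
λ = 3: successive nullity increments [2, 1] count blocks of size ≥ k; block sizes are [2, 1].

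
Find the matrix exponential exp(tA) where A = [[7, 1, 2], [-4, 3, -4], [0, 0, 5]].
e^{tA} = [[(2*t + 1)*e^{5*t}, t*e^{5*t}, 2*t*e^{5*t}], [-4*t*e^{5*t}, (1 - 2*t)*e^{5*t}, -4*t*e^{5*t}], [0, 0, e^{5*t}]]

A has Jordan form J = [[5, 1, 0], [0, 5, 0], [0, 0, 5]] with A = PJP^{-1}, so e^{tA} = P e^{tJ} P^{-1}.

For a Jordan block J_k(λ), e^{tJ_k(λ)} = e^{λt} · (I + tN + t^2 N^2/2! + ... + t^{k-1} N^{k-1}/(k-1)!) where N is the nilpotent superdiagonal part.

Assembling the blocks and conjugating back gives the entries of e^{tA} as shown above.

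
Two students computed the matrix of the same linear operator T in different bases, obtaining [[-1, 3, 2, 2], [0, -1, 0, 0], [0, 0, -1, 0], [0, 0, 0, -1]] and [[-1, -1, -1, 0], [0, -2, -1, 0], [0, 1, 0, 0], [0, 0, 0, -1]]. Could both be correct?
Yes.

Two matrices over a field are similar if and only if they have the same invariant factors.

Both A and B have characteristic polynomial (x + 1)^4 and minimal polynomial (x + 1)^2. Computing further, both have invariant factors x + 1, x + 1, (x + 1)^2. Hence A and B are similar.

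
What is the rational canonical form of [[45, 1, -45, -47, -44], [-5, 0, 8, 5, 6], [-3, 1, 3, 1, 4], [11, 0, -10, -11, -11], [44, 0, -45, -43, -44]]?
The invariant factors of A (the non-unit diagonal entries of the Smith normal form of xI - A over ℚ[x]) are (x + 3)(x + 4)(x^3 - x + 4), each dividing the next. The characteristic polynomial is their product, (x + 3)(x + 4)(x^3 - x + 4).

The rational canonical form is the block-diagonal matrix of companion matrices C(f_i):
R = [[0, 0, 0, 0, -48], [1, 0, 0, 0, -16], [0, 1, 0, 0, 3], [0, 0, 1, 0, -11], [0, 0, 0, 1, -7]].

Note the characteristic polynomial does not split into linear factors over ℚ, so A has no Jordan form over ℚ; the rational canonical form exists over any field.

R = [[0, 0, 0, 0, -48], [1, 0, 0, 0, -16], [0, 1, 0, 0, 3], [0, 0, 1, 0, -11], [0, 0, 0, 1, -7]]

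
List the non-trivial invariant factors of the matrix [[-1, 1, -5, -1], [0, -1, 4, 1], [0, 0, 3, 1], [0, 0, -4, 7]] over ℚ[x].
The Jordan structure of A has elementary divisors (x + 1)^2, (x - 5)^2. Arranging the block sizes at each eigenvalue in decreasing order and taking row products gives the invariant factors.

Invariant factors (smallest first, each dividing the next): (x - 5)^2(x + 1)^2.

Check: the last factor (x - 5)^2(x + 1)^2 is the minimal polynomial, and the product (x - 5)^2(x + 1)^2 is the characteristic polynomial.

(x - 5)^2(x + 1)^2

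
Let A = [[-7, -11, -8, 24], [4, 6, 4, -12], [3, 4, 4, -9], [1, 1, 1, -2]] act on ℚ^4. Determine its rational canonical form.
R = [[1, 0, 0, 0], [0, 0, 0, -2], [0, 1, 0, 3], [0, 0, 1, 0]]

The invariant factors of A (the non-unit diagonal entries of the Smith normal form of xI - A over ℚ[x]) are x - 1, (x - 1)^2(x + 2), each dividing the next. The characteristic polynomial is their product, (x - 1)^3(x + 2).

The rational canonical form is the block-diagonal matrix of companion matrices C(f_i):
R = [[1, 0, 0, 0], [0, 0, 0, -2], [0, 1, 0, 3], [0, 0, 1, 0]].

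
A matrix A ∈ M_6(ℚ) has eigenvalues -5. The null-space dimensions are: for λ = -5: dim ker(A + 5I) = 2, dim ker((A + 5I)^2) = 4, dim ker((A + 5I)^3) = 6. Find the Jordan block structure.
λ = -5: successive nullity increments [2, 2, 2] count blocks of size ≥ k; block sizes are [3, 3].

Jordan blocks: (-5, 3), (-5, 3)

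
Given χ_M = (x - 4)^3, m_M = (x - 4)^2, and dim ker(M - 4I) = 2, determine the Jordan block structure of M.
λ = 4: algebraic multiplicity 3 (exponent in χ_M), largest block size 2 (exponent in m_M), 2 blocks (geometric multiplicity). These force block sizes [2, 1].

Jordan blocks: (4, 2), (4, 1)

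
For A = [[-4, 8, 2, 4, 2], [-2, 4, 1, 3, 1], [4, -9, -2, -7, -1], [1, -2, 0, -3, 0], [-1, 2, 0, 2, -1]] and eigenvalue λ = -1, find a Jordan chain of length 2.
We seek v_1 ∈ ker((A + I)^2) \ ker(A + I), then set v_{i+1} = (A + I) v_i.

One such chain is v_1 = [[0, 0, 1, 0, 0]]^T, v_2 = [[2, 1, -1, 0, 0]]^T. Check: (A + I) v_2 = [[0, 0, 0, 0, 0]]^T = 0.

v_1 = [[0, 0, 1, 0, 0]]^T, v_2 = [[2, 1, -1, 0, 0]]^T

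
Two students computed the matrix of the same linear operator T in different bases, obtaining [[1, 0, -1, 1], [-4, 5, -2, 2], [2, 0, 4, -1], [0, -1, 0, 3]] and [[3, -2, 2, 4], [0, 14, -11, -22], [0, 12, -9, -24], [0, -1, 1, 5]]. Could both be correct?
No.

Both have characteristic polynomial (x - 4)(x - 3)^3, but the minimal polynomial of A is (x - 4)(x - 3)^2 while the minimal polynomial of B is (x - 4)(x - 3). The minimal polynomial is a similarity invariant, so A and B are not similar.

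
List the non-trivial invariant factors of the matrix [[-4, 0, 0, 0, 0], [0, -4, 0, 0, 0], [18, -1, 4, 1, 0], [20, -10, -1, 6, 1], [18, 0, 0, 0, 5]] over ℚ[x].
x + 4, (x - 5)^3(x + 4)

The Jordan structure of A has elementary divisors (x + 4), (x + 4), (x - 5)^3. Arranging the block sizes at each eigenvalue in decreasing order and taking row products gives the invariant factors.

Invariant factors (smallest first, each dividing the next): x + 4, (x - 5)^3(x + 4).

Check: the last factor (x - 5)^3(x + 4) is the minimal polynomial, and the product (x - 5)^3(x + 4)^2 is the characteristic polynomial.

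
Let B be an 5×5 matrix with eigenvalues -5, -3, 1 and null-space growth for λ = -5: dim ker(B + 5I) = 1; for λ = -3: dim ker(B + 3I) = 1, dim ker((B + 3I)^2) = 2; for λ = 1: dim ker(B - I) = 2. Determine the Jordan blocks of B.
λ = -5: successive nullity increments [1] count blocks of size ≥ k; block sizes are [1].
λ = -3: successive nullity increments [1, 1] count blocks of size ≥ k; block sizes are [2].
λ = 1: successive nullity increments [2] count blocks of size ≥ k; block sizes are [1, 1].

Jordan blocks: (-5, 1), (-3, 2), (1, 1), (1, 1)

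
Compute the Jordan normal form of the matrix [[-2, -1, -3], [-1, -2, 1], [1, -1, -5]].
J = [[-3, 1, 0], [0, -3, 1], [0, 0, -3]]

The characteristic polynomial is det(xI - A) = (x + 3)^3, so the eigenvalues are -3 (algebraic multiplicity 3).

For λ = -3: rank(A + 3I) = 2, rank((A + 3I)^2) = 1, rank((A + 3I)^3) = 0. The eigenspace has dimension 3 - 2 = 1, so there is 1 Jordan block; the rank sequence gives block sizes [3].

Assembling the blocks gives the Jordan form J above.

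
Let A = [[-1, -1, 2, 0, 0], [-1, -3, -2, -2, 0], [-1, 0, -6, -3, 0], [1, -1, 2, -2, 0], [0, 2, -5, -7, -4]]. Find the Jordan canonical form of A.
The characteristic polynomial is det(xI - A) = (x + 2)^2(x + 4)^3, so the eigenvalues are -4 (algebraic multiplicity 3), -2 (algebraic multiplicity 2).

For λ = -4: rank(A + 4I) = 4, rank((A + 4I)^2) = 3, rank((A + 4I)^3) = 2. The eigenspace has dimension 5 - 4 = 1, so there is 1 Jordan block; the rank sequence gives block sizes [3].

For λ = -2: rank(A + 2I) = 4, rank((A + 2I)^2) = 3. The eigenspace has dimension 5 - 4 = 1, so there is 1 Jordan block; the rank sequence gives block sizes [2].

Assembling the blocks gives the Jordan form J above.

J = [[-4, 1, 0, 0, 0], [0, -4, 1, 0, 0], [0, 0, -4, 0, 0], [0, 0, 0, -2, 1], [0, 0, 0, 0, -2]]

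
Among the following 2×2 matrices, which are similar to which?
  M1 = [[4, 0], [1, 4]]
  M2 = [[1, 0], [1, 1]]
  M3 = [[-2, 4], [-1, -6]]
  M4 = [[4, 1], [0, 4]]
3 classes: {M1, M4}, {M2}, {M3}

Characteristic polynomials: χ_{M1} = (x - 4)^2, χ_{M2} = (x - 1)^2, χ_{M3} = (x + 4)^2, χ_{M4} = (x - 4)^2.

{M1, M4}: invariant factors (x - 4)^2.

{M2}: invariant factors (x - 1)^2.

{M3}: invariant factors (x + 4)^2.

Matrices are similar if and only if their invariant-factor lists agree; the partition into similarity classes is {M1, M4}, {M2}, {M3}.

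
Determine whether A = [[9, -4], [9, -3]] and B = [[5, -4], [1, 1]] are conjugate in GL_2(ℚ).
Two matrices over a field are similar if and only if they have the same invariant factors.

Both A and B have characteristic polynomial (x - 3)^2 and minimal polynomial (x - 3)^2. Computing further, both have invariant factors (x - 3)^2. Hence A and B are similar.

Yes.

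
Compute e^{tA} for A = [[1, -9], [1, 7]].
e^{tA} = [[(1 - 3*t)*e^{4*t}, -9*t*e^{4*t}], [t*e^{4*t}, (3*t + 1)*e^{4*t}]]

A has Jordan form J = [[4, 1], [0, 4]] with A = PJP^{-1}, so e^{tA} = P e^{tJ} P^{-1}.

For a Jordan block J_k(λ), e^{tJ_k(λ)} = e^{λt} · (I + tN + t^2 N^2/2! + ... + t^{k-1} N^{k-1}/(k-1)!) where N is the nilpotent superdiagonal part.

Assembling the blocks and conjugating back gives the entries of e^{tA} as shown above.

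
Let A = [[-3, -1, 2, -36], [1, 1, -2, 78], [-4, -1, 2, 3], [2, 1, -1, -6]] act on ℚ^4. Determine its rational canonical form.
The invariant factors of A (the non-unit diagonal entries of the Smith normal form of xI - A over ℚ[x]) are (x^2 + 3x - 6)^2, each dividing the next. The characteristic polynomial is their product, (x^2 + 3x - 6)^2.

The rational canonical form is the block-diagonal matrix of companion matrices C(f_i):
R = [[0, 0, 0, -36], [1, 0, 0, 36], [0, 1, 0, 3], [0, 0, 1, -6]].

Note the characteristic polynomial does not split into linear factors over ℚ, so A has no Jordan form over ℚ; the rational canonical form exists over any field.

R = [[0, 0, 0, -36], [1, 0, 0, 36], [0, 1, 0, 3], [0, 0, 1, -6]]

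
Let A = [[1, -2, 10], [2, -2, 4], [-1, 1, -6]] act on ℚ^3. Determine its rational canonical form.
The invariant factors of A (the non-unit diagonal entries of the Smith normal form of xI - A over ℚ[x]) are (x + 1)(x + 2)(x + 4), each dividing the next. The characteristic polynomial is their product, (x + 1)(x + 2)(x + 4).

The rational canonical form is the block-diagonal matrix of companion matrices C(f_i):
R = [[0, 0, -8], [1, 0, -14], [0, 1, -7]].

R = [[0, 0, -8], [1, 0, -14], [0, 1, -7]]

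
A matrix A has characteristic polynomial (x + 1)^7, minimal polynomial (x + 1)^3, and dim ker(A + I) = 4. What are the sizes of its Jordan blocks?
Jordan blocks: (-1, 3), (-1, 2), (-1, 1), (-1, 1)

λ = -1: algebraic multiplicity 7 (exponent in χ_A), largest block size 3 (exponent in m_A), 4 blocks (geometric multiplicity). These force block sizes [3, 2, 1, 1].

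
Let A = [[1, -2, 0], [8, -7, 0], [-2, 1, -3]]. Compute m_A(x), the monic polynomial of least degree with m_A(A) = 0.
m_A(x) = (x + 3)^2

The characteristic polynomial factors as (x + 3)^3. The minimal polynomial is ∏(x - λ)^{k_λ} where k_λ is the size of the largest Jordan block at λ.

For λ = -3: rank(A + 3I) = 1, and the largest Jordan block has size 2 (the smallest k with rank((A + 3I)^k) = rank((A + 3I)^(k+1))).

So m_A(x) = (x + 3)^2.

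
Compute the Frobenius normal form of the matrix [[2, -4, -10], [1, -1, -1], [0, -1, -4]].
The invariant factors of A (the non-unit diagonal entries of the Smith normal form of xI - A over ℚ[x]) are x(x^2 + 3x - 3), each dividing the next. The characteristic polynomial is their product, x(x^2 + 3x - 3).

The rational canonical form is the block-diagonal matrix of companion matrices C(f_i):
R = [[0, 0, 0], [1, 0, 3], [0, 1, -3]].

Note the characteristic polynomial does not split into linear factors over ℚ, so A has no Jordan form over ℚ; the rational canonical form exists over any field.

R = [[0, 0, 0], [1, 0, 3], [0, 1, -3]]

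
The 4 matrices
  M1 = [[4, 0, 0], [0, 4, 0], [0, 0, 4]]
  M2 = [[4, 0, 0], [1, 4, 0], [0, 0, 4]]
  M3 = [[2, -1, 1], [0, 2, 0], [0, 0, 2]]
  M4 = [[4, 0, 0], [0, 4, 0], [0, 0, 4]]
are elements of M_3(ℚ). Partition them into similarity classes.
Characteristic polynomials: χ_{M1} = (x - 4)^3, χ_{M2} = (x - 4)^3, χ_{M3} = (x - 2)^3, χ_{M4} = (x - 4)^3.

{M1, M4}: invariant factors x - 4, x - 4, x - 4.

{M2}: invariant factors x - 4, (x - 4)^2.

{M3}: invariant factors x - 2, (x - 2)^2.

Matrices are similar if and only if their invariant-factor lists agree; the partition into similarity classes is {M1, M4}, {M2}, {M3}.

3 classes: {M1, M4}, {M2}, {M3}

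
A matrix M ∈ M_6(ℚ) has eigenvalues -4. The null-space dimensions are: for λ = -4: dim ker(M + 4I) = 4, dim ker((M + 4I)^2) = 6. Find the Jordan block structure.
λ = -4: successive nullity increments [4, 2] count blocks of size ≥ k; block sizes are [2, 2, 1, 1].

Jordan blocks: (-4, 2), (-4, 2), (-4, 1), (-4, 1)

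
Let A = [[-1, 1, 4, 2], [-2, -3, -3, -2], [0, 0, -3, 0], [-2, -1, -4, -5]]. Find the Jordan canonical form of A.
J = [[-3, 1, 0, 0], [0, -3, 1, 0], [0, 0, -3, 0], [0, 0, 0, -3]]

The characteristic polynomial is det(xI - A) = (x + 3)^4, so the eigenvalues are -3 (algebraic multiplicity 4).

For λ = -3: rank(A + 3I) = 2, rank((A + 3I)^2) = 1, rank((A + 3I)^3) = 0. The eigenspace has dimension 4 - 2 = 2, so there are 2 Jordan blocks; the rank sequence gives block sizes [3, 1].

Assembling the blocks gives the Jordan form J above.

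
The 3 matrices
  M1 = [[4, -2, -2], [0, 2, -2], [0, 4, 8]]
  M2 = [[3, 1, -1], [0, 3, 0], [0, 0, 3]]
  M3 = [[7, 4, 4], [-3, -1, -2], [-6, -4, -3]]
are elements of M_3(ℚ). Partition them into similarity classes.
Characteristic polynomials: χ_{M1} = (x - 6)(x - 4)^2, χ_{M2} = (x - 3)^3, χ_{M3} = (x - 1)^3.

{M1}: invariant factors x - 4, (x - 6)(x - 4).

{M2}: invariant factors x - 3, (x - 3)^2.

{M3}: invariant factors x - 1, (x - 1)^2.

Matrices are similar if and only if their invariant-factor lists agree; the partition into similarity classes is {M1}, {M2}, {M3}.

3 classes: {M1}, {M2}, {M3}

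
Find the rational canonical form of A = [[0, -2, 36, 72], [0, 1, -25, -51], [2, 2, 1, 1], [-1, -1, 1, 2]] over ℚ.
R = [[0, 0, 0, 20], [1, 0, 0, 7], [0, 1, 0, -3], [0, 0, 1, 4]]

The invariant factors of A (the non-unit diagonal entries of the Smith normal form of xI - A over ℚ[x]) are (x - 4)(x^3 + 3x + 5), each dividing the next. The characteristic polynomial is their product, (x - 4)(x^3 + 3x + 5).

The rational canonical form is the block-diagonal matrix of companion matrices C(f_i):
R = [[0, 0, 0, 20], [1, 0, 0, 7], [0, 1, 0, -3], [0, 0, 1, 4]].

Note the characteristic polynomial does not split into linear factors over ℚ, so A has no Jordan form over ℚ; the rational canonical form exists over any field.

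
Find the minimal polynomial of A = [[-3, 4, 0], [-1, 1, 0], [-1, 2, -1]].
The characteristic polynomial factors as (x + 1)^3. The minimal polynomial is ∏(x - λ)^{k_λ} where k_λ is the size of the largest Jordan block at λ.

For λ = -1: rank(A + I) = 1, and the largest Jordan block has size 2 (the smallest k with rank((A + I)^k) = rank((A + I)^(k+1))).

So m_A(x) = (x + 1)^2.

m_A(x) = (x + 1)^2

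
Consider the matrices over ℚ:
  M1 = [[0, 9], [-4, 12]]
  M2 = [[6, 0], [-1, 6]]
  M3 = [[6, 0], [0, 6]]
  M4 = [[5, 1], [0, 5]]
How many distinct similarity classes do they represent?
3 classes: {M1, M2}, {M3}, {M4}

Characteristic polynomials: χ_{M1} = (x - 6)^2, χ_{M2} = (x - 6)^2, χ_{M3} = (x - 6)^2, χ_{M4} = (x - 5)^2.

{M1, M2}: invariant factors (x - 6)^2.

{M3}: invariant factors x - 6, x - 6.

{M4}: invariant factors (x - 5)^2.

Matrices are similar if and only if their invariant-factor lists agree; the partition into similarity classes is {M1, M2}, {M3}, {M4}.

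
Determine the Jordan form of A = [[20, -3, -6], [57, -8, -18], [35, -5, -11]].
The characteristic polynomial is det(xI - A) = (x - 1)^2(x + 1), so the eigenvalues are -1 (algebraic multiplicity 1), 1 (algebraic multiplicity 2).

For λ = -1: algebraic multiplicity 1 gives one 1×1 block.

For λ = 1: rank(A - I) = 2, rank((A - I)^2) = 1. The eigenspace has dimension 3 - 2 = 1, so there is 1 Jordan block; the rank sequence gives block sizes [2].

Assembling the blocks gives the Jordan form J above.

J = [[-1, 0, 0], [0, 1, 1], [0, 0, 1]]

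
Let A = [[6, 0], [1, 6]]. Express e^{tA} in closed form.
A has Jordan form J = [[6, 1], [0, 6]] with A = PJP^{-1}, so e^{tA} = P e^{tJ} P^{-1}.

For a Jordan block J_k(λ), e^{tJ_k(λ)} = e^{λt} · (I + tN + t^2 N^2/2! + ... + t^{k-1} N^{k-1}/(k-1)!) where N is the nilpotent superdiagonal part.

Assembling the blocks and conjugating back gives the entries of e^{tA} as shown above.

e^{tA} = [[e^{6*t}, 0], [t*e^{6*t}, e^{6*t}]]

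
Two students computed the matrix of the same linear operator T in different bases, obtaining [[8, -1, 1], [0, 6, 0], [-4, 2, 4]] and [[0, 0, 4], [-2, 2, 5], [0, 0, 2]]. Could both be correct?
trace(A) = 18 but trace(B) = 4. The trace is a similarity invariant, so A and B are not similar.

No.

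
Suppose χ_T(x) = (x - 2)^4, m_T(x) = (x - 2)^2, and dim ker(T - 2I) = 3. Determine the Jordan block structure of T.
Jordan blocks: (2, 2), (2, 1), (2, 1)

λ = 2: algebraic multiplicity 4 (exponent in χ_T), largest block size 2 (exponent in m_T), 3 blocks (geometric multiplicity). These force block sizes [2, 1, 1].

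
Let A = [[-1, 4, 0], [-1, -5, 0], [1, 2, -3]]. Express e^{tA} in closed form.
e^{tA} = [[(2*t + 1)*e^{-3*t}, 4*t*e^{-3*t}, 0], [-t*e^{-3*t}, (1 - 2*t)*e^{-3*t}, 0], [t*e^{-3*t}, 2*t*e^{-3*t}, e^{-3*t}]]

A has Jordan form J = [[-3, 1, 0], [0, -3, 0], [0, 0, -3]] with A = PJP^{-1}, so e^{tA} = P e^{tJ} P^{-1}.

For a Jordan block J_k(λ), e^{tJ_k(λ)} = e^{λt} · (I + tN + t^2 N^2/2! + ... + t^{k-1} N^{k-1}/(k-1)!) where N is the nilpotent superdiagonal part.

Assembling the blocks and conjugating back gives the entries of e^{tA} as shown above.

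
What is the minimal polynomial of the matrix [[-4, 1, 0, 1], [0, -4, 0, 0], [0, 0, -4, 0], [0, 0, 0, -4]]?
m_A(x) = (x + 4)^2

The characteristic polynomial factors as (x + 4)^4. The minimal polynomial is ∏(x - λ)^{k_λ} where k_λ is the size of the largest Jordan block at λ.

For λ = -4: rank(A + 4I) = 1, and the largest Jordan block has size 2 (the smallest k with rank((A + 4I)^k) = rank((A + 4I)^(k+1))).

So m_A(x) = (x + 4)^2.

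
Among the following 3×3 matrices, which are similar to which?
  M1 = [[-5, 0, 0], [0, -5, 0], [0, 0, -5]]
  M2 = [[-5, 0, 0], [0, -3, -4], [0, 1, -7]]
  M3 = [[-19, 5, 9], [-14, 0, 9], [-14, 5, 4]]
Characteristic polynomials: χ_{M1} = (x + 5)^3, χ_{M2} = (x + 5)^3, χ_{M3} = (x + 5)^3.

{M1}: invariant factors x + 5, x + 5, x + 5.

{M2, M3}: invariant factors x + 5, (x + 5)^2.

Matrices are similar if and only if their invariant-factor lists agree; the partition into similarity classes is {M1}, {M2, M3}.

2 classes: {M1}, {M2, M3}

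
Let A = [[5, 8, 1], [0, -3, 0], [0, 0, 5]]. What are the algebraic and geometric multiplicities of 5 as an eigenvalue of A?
algebraic multiplicity 2, geometric multiplicity 1

The characteristic polynomial is (x - 5)^2(x + 3), so the factor x - 5 appears with exponent 2: the algebraic multiplicity is 2.

rank(A - 5I) = 2, so the eigenspace has dimension 3 - 2 = 1: the geometric multiplicity is 1.

Since 1 < 2, A is not diagonalizable.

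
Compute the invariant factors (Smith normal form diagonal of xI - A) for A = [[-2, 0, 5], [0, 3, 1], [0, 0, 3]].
The Jordan structure of A has elementary divisors (x + 2), (x - 3)^2. Arranging the block sizes at each eigenvalue in decreasing order and taking row products gives the invariant factors.

Invariant factors (smallest first, each dividing the next): (x - 3)^2(x + 2).

Check: the last factor (x - 3)^2(x + 2) is the minimal polynomial, and the product (x - 3)^2(x + 2) is the characteristic polynomial.

(x - 3)^2(x + 2)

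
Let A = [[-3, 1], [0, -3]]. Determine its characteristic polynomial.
χ_A(x) = (x + 3)^2

xI - A = [[x + 3, -1], [0, x + 3]].

Expanding det(xI - A) along the first row:
det(xI - A) = + (x + 3)·det([[x + 3]]) - (-1)·det([[0]]).

Evaluating gives χ_A(x) = x^2 + 6x + 9 = (x + 3)^2.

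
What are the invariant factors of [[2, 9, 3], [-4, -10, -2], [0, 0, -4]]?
x + 4, (x + 4)^2

The Jordan structure of A has elementary divisors (x + 4)^2, (x + 4). Arranging the block sizes at each eigenvalue in decreasing order and taking row products gives the invariant factors.

Invariant factors (smallest first, each dividing the next): x + 4, (x + 4)^2.

Check: the last factor (x + 4)^2 is the minimal polynomial, and the product (x + 4)^3 is the characteristic polynomial.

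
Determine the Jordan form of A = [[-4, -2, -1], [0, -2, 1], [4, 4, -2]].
The characteristic polynomial is det(xI - A) = (x + 2)^2(x + 4), so the eigenvalues are -4 (algebraic multiplicity 1), -2 (algebraic multiplicity 2).

For λ = -4: algebraic multiplicity 1 gives one 1×1 block.

For λ = -2: rank(A + 2I) = 2, rank((A + 2I)^2) = 1. The eigenspace has dimension 3 - 2 = 1, so there is 1 Jordan block; the rank sequence gives block sizes [2].

Assembling the blocks gives the Jordan form J above.

J = [[-4, 0, 0], [0, -2, 1], [0, 0, -2]]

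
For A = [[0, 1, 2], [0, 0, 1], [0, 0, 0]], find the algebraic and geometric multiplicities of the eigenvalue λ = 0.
algebraic multiplicity 3, geometric multiplicity 1

The characteristic polynomial is x^3, so the factor x appears with exponent 3: the algebraic multiplicity is 3.

rank(A) = 2, so the eigenspace has dimension 3 - 2 = 1: the geometric multiplicity is 1.

Since 1 < 3, A is not diagonalizable.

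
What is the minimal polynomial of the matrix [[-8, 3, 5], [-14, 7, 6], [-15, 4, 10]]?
The characteristic polynomial factors as (x - 3)^3. The minimal polynomial is ∏(x - λ)^{k_λ} where k_λ is the size of the largest Jordan block at λ.

For λ = 3: rank(A - 3I) = 2, and the largest Jordan block has size 3 (the smallest k with rank((A - 3I)^k) = rank((A - 3I)^(k+1))).

So m_A(x) = (x - 3)^3.

m_A(x) = (x - 3)^3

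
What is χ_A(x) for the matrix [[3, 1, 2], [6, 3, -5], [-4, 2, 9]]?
χ_A(x) = (x - 5)^3

xI - A = [[x - 3, -1, -2], [-6, x - 3, 5], [4, -2, x - 9]].

Expanding det(xI - A) along the first row:
det(xI - A) = + (x - 3)·det([[x - 3, 5], [-2, x - 9]]) - (-1)·det([[-6, 5], [4, x - 9]]) + (-2)·det([[-6, x - 3], [4, -2]]).

Evaluating gives χ_A(x) = x^3 - 15x^2 + 75x - 125 = (x - 5)^3.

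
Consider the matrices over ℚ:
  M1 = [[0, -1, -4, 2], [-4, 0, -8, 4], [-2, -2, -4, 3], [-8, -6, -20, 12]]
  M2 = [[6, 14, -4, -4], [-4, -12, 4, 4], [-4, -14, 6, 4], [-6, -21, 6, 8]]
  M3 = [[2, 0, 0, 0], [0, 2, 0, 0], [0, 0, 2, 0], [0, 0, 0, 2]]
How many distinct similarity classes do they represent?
Characteristic polynomials: χ_{M1} = (x - 2)^4, χ_{M2} = (x - 2)^4, χ_{M3} = (x - 2)^4.

{M1}: invariant factors (x - 2)^2, (x - 2)^2.

{M2}: invariant factors x - 2, x - 2, (x - 2)^2.

{M3}: invariant factors x - 2, x - 2, x - 2, x - 2.

Matrices are similar if and only if their invariant-factor lists agree; the partition into similarity classes is {M1}, {M2}, {M3}.

3 classes: {M1}, {M2}, {M3}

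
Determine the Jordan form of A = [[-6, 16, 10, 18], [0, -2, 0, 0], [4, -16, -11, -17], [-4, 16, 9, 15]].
The characteristic polynomial is det(xI - A) = (x - 2)(x + 2)^3, so the eigenvalues are -2 (algebraic multiplicity 3), 2 (algebraic multiplicity 1).

For λ = -2: rank(A + 2I) = 2, rank((A + 2I)^2) = 1. The eigenspace has dimension 4 - 2 = 2, so there are 2 Jordan blocks; the rank sequence gives block sizes [2, 1].

For λ = 2: algebraic multiplicity 1 gives one 1×1 block.

Assembling the blocks gives the Jordan form J above.

J = [[-2, 1, 0, 0], [0, -2, 0, 0], [0, 0, -2, 0], [0, 0, 0, 2]]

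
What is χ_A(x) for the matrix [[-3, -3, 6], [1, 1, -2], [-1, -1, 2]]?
xI - A = [[x + 3, 3, -6], [-1, x - 1, 2], [1, 1, x - 2]].

Expanding det(xI - A) along the first row:
det(xI - A) = + (x + 3)·det([[x - 1, 2], [1, x - 2]]) - (3)·det([[-1, 2], [1, x - 2]]) + (-6)·det([[-1, x - 1], [1, 1]]).

Evaluating gives χ_A(x) = x^3.

χ_A(x) = x^3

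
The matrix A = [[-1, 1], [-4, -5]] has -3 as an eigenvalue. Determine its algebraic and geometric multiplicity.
algebraic multiplicity 2, geometric multiplicity 1

The characteristic polynomial is (x + 3)^2, so the factor x + 3 appears with exponent 2: the algebraic multiplicity is 2.

rank(A + 3I) = 1, so the eigenspace has dimension 2 - 1 = 1: the geometric multiplicity is 1.

Since 1 < 2, A is not diagonalizable.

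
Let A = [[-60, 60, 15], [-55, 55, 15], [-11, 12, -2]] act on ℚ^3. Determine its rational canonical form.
The invariant factors of A (the non-unit diagonal entries of the Smith normal form of xI - A over ℚ[x]) are x + 5, (x - 3)(x + 5), each dividing the next. The characteristic polynomial is their product, (x - 3)(x + 5)^2.

The rational canonical form is the block-diagonal matrix of companion matrices C(f_i):
R = [[-5, 0, 0], [0, 0, 15], [0, 1, -2]].

R = [[-5, 0, 0], [0, 0, 15], [0, 1, -2]]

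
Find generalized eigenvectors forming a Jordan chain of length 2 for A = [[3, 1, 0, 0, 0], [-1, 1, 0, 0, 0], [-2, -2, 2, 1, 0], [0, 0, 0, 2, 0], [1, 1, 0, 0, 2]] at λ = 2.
v_1 = [[0, 1, 1, 0, 0]]^T, v_2 = [[1, -1, -2, 0, 1]]^T

We seek v_1 ∈ ker((A - 2I)^2) \ ker(A - 2I), then set v_{i+1} = (A - 2I) v_i.

One such chain is v_1 = [[0, 1, 1, 0, 0]]^T, v_2 = [[1, -1, -2, 0, 1]]^T. Check: (A - 2I) v_2 = [[0, 0, 0, 0, 0]]^T = 0.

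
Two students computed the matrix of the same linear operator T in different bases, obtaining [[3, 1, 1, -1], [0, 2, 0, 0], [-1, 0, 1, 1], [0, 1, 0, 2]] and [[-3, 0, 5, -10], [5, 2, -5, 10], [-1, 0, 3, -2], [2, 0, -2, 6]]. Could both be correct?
Both have characteristic polynomial (x - 2)^4 and minimal polynomial (x - 2)^2. But rank(A - 2I) = 2 for A while rank(B - 2I) = 1 for B, so the number of Jordan blocks at λ = 2 differs. A and B are not similar.

No.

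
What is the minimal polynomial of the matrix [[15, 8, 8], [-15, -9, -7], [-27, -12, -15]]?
The characteristic polynomial factors as (x + 3)^3. The minimal polynomial is ∏(x - λ)^{k_λ} where k_λ is the size of the largest Jordan block at λ.

For λ = -3: rank(A + 3I) = 2, and the largest Jordan block has size 3 (the smallest k with rank((A + 3I)^k) = rank((A + 3I)^(k+1))).

So m_A(x) = (x + 3)^3.

m_A(x) = (x + 3)^3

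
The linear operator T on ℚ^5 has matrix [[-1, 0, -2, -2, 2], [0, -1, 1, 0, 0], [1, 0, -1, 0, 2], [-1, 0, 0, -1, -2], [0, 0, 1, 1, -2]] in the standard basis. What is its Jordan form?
The characteristic polynomial is det(xI - A) = (x + 1)^4(x + 2), so the eigenvalues are -2 (algebraic multiplicity 1), -1 (algebraic multiplicity 4).

For λ = -2: algebraic multiplicity 1 gives one 1×1 block.

For λ = -1: rank(A + I) = 3, rank((A + I)^2) = 2, rank((A + I)^3) = 1. The eigenspace has dimension 5 - 3 = 2, so there are 2 Jordan blocks; the rank sequence gives block sizes [3, 1].

Assembling the blocks gives the Jordan form J above.

J = [[-2, 0, 0, 0, 0], [0, -1, 1, 0, 0], [0, 0, -1, 1, 0], [0, 0, 0, -1, 0], [0, 0, 0, 0, -1]]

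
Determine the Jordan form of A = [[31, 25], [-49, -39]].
J = [[-4, 1], [0, -4]]

The characteristic polynomial is det(xI - A) = (x + 4)^2, so the eigenvalues are -4 (algebraic multiplicity 2).

For λ = -4: rank(A + 4I) = 1, rank((A + 4I)^2) = 0. The eigenspace has dimension 2 - 1 = 1, so there is 1 Jordan block; the rank sequence gives block sizes [2].

Assembling the blocks gives the Jordan form J above.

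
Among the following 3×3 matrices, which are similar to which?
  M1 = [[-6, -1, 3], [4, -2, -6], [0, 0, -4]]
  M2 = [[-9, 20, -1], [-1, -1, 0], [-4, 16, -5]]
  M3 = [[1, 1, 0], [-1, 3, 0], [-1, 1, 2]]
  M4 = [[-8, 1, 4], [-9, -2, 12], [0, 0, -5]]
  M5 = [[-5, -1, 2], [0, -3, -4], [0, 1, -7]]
Characteristic polynomials: χ_{M1} = (x + 4)^3, χ_{M2} = (x + 5)^3, χ_{M3} = (x - 2)^3, χ_{M4} = (x + 5)^3, χ_{M5} = (x + 5)^3.

{M1}: invariant factors x + 4, (x + 4)^2.

{M2}: invariant factors (x + 5)^3.

{M3}: invariant factors x - 2, (x - 2)^2.

{M4, M5}: invariant factors x + 5, (x + 5)^2.

Matrices are similar if and only if their invariant-factor lists agree; the partition into similarity classes is {M1}, {M2}, {M3}, {M4, M5}.

4 classes: {M1}, {M2}, {M3}, {M4, M5}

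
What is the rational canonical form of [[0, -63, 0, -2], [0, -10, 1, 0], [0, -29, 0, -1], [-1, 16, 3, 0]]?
The invariant factors of A (the non-unit diagonal entries of the Smith normal form of xI - A over ℚ[x]) are (x + 1)(x + 5)(x^2 + 4x + 1), each dividing the next. The characteristic polynomial is their product, (x + 1)(x + 5)(x^2 + 4x + 1).

The rational canonical form is the block-diagonal matrix of companion matrices C(f_i):
R = [[0, 0, 0, -5], [1, 0, 0, -26], [0, 1, 0, -30], [0, 0, 1, -10]].

Note the characteristic polynomial does not split into linear factors over ℚ, so A has no Jordan form over ℚ; the rational canonical form exists over any field.

R = [[0, 0, 0, -5], [1, 0, 0, -26], [0, 1, 0, -30], [0, 0, 1, -10]]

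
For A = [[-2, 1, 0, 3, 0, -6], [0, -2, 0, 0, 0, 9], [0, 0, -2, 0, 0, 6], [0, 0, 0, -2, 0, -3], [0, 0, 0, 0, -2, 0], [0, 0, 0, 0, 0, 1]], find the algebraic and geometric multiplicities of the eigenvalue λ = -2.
The characteristic polynomial is (x - 1)(x + 2)^5, so the factor x + 2 appears with exponent 5: the algebraic multiplicity is 5.

rank(A + 2I) = 2, so the eigenspace has dimension 6 - 2 = 4: the geometric multiplicity is 4.

Since 4 < 5, A is not diagonalizable.

algebraic multiplicity 5, geometric multiplicity 4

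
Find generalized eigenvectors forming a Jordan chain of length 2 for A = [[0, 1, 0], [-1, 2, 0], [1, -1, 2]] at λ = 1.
v_1 = [[0, 1, 1]]^T, v_2 = [[1, 1, 0]]^T

We seek v_1 ∈ ker((A - I)^2) \ ker(A - I), then set v_{i+1} = (A - I) v_i.

One such chain is v_1 = [[0, 1, 1]]^T, v_2 = [[1, 1, 0]]^T. Check: (A - I) v_2 = [[0, 0, 0]]^T = 0.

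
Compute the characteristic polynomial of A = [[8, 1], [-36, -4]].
xI - A = [[x - 8, -1], [36, x + 4]].

Expanding det(xI - A) along the first row:
det(xI - A) = + (x - 8)·det([[x + 4]]) - (-1)·det([[36]]).

Evaluating gives χ_A(x) = x^2 - 4x + 4 = (x - 2)^2.

χ_A(x) = (x - 2)^2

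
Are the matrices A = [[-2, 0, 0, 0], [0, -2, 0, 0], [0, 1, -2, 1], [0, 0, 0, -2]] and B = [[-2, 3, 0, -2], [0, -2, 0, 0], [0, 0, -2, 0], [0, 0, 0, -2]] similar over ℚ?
Two matrices over a field are similar if and only if they have the same invariant factors.

Both A and B have characteristic polynomial (x + 2)^4 and minimal polynomial (x + 2)^2. Computing further, both have invariant factors x + 2, x + 2, (x + 2)^2. Hence A and B are similar.

Yes.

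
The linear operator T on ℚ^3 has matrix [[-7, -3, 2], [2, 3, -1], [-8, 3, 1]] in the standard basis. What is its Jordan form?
J = [[-3, 0, 0], [0, 0, 1], [0, 0, 0]]

The characteristic polynomial is det(xI - A) = x^2(x + 3), so the eigenvalues are -3 (algebraic multiplicity 1), 0 (algebraic multiplicity 2).

For λ = -3: algebraic multiplicity 1 gives one 1×1 block.

For λ = 0: rank(A) = 2, rank(A^2) = 1. The eigenspace has dimension 3 - 2 = 1, so there is 1 Jordan block; the rank sequence gives block sizes [2].

Assembling the blocks gives the Jordan form J above.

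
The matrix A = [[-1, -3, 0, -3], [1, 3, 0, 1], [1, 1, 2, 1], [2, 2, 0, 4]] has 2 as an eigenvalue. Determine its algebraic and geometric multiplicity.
The characteristic polynomial is (x - 2)^4, so the factor x - 2 appears with exponent 4: the algebraic multiplicity is 4.

rank(A - 2I) = 1, so the eigenspace has dimension 4 - 1 = 3: the geometric multiplicity is 3.

Since 3 < 4, A is not diagonalizable.

algebraic multiplicity 4, geometric multiplicity 3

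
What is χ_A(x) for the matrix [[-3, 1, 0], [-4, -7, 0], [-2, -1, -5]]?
χ_A(x) = (x + 5)^3

xI - A = [[x + 3, -1, 0], [4, x + 7, 0], [2, 1, x + 5]].

Expanding det(xI - A) along the first row:
det(xI - A) = + (x + 3)·det([[x + 7, 0], [1, x + 5]]) - (-1)·det([[4, 0], [2, x + 5]]) + (0)·det([[4, x + 7], [2, 1]]).

Evaluating gives χ_A(x) = x^3 + 15x^2 + 75x + 125 = (x + 5)^3.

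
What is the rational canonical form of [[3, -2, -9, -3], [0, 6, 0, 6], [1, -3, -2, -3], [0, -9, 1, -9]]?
R = [[0, 0, 0, 6], [1, 0, 0, -3], [0, 1, 0, -3], [0, 0, 1, -2]]

The invariant factors of A (the non-unit diagonal entries of the Smith normal form of xI - A over ℚ[x]) are (x + 2)(x^3 + 3x - 3), each dividing the next. The characteristic polynomial is their product, (x + 2)(x^3 + 3x - 3).

The rational canonical form is the block-diagonal matrix of companion matrices C(f_i):
R = [[0, 0, 0, 6], [1, 0, 0, -3], [0, 1, 0, -3], [0, 0, 1, -2]].

Note the characteristic polynomial does not split into linear factors over ℚ, so A has no Jordan form over ℚ; the rational canonical form exists over any field.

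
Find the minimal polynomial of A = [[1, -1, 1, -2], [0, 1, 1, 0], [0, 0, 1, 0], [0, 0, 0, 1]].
The characteristic polynomial factors as (x - 1)^4. The minimal polynomial is ∏(x - λ)^{k_λ} where k_λ is the size of the largest Jordan block at λ.

For λ = 1: rank(A - I) = 2, and the largest Jordan block has size 3 (the smallest k with rank((A - I)^k) = rank((A - I)^(k+1))).

So m_A(x) = (x - 1)^3.

m_A(x) = (x - 1)^3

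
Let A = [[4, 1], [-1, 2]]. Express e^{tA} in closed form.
A has Jordan form J = [[3, 1], [0, 3]] with A = PJP^{-1}, so e^{tA} = P e^{tJ} P^{-1}.

For a Jordan block J_k(λ), e^{tJ_k(λ)} = e^{λt} · (I + tN + t^2 N^2/2! + ... + t^{k-1} N^{k-1}/(k-1)!) where N is the nilpotent superdiagonal part.

Assembling the blocks and conjugating back gives the entries of e^{tA} as shown above.

e^{tA} = [[(t + 1)*e^{3*t}, t*e^{3*t}], [-t*e^{3*t}, (1 - t)*e^{3*t}]]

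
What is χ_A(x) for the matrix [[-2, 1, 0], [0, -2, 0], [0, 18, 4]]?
xI - A = [[x + 2, -1, 0], [0, x + 2, 0], [0, -18, x - 4]].

Expanding det(xI - A) along the first row:
det(xI - A) = + (x + 2)·det([[x + 2, 0], [-18, x - 4]]) - (-1)·det([[0, 0], [0, x - 4]]) + (0)·det([[0, x + 2], [0, -18]]).

Evaluating gives χ_A(x) = x^3 - 12x - 16 = (x - 4)(x + 2)^2.

χ_A(x) = (x - 4)(x + 2)^2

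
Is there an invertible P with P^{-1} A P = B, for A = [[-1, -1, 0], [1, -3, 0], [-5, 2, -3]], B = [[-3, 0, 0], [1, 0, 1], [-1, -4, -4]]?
Two matrices over a field are similar if and only if they have the same invariant factors.

Both A and B have characteristic polynomial (x + 2)^2(x + 3) and minimal polynomial (x + 2)^2(x + 3). Computing further, both have invariant factors (x + 2)^2(x + 3). Hence A and B are similar.

Yes.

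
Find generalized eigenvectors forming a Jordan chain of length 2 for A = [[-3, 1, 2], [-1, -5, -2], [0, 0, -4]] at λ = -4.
v_1 = [[0, 1, 0]]^T, v_2 = [[1, -1, 0]]^T

We seek v_1 ∈ ker((A + 4I)^2) \ ker(A + 4I), then set v_{i+1} = (A + 4I) v_i.

One such chain is v_1 = [[0, 1, 0]]^T, v_2 = [[1, -1, 0]]^T. Check: (A + 4I) v_2 = [[0, 0, 0]]^T = 0.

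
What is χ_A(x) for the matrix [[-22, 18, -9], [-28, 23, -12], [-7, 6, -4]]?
χ_A(x) = (x + 1)^3

xI - A = [[x + 22, -18, 9], [28, x - 23, 12], [7, -6, x + 4]].

Expanding det(xI - A) along the first row:
det(xI - A) = + (x + 22)·det([[x - 23, 12], [-6, x + 4]]) - (-18)·det([[28, 12], [7, x + 4]]) + (9)·det([[28, x - 23], [7, -6]]).

Evaluating gives χ_A(x) = x^3 + 3x^2 + 3x + 1 = (x + 1)^3.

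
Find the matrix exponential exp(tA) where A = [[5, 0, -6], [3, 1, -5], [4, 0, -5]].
e^{tA} = [[5*sinh(t) + cosh(t), 0, -6*sinh(t)], [((2 - t)*e^{2*t} - 2)*e^{-t}, e^{t}, ((t - 3)*e^{2*t} + 3)*e^{-t}], [4*sinh(t), 0, -5*sinh(t) + cosh(t)]]

A has Jordan form J = [[-1, 0, 0], [0, 1, 1], [0, 0, 1]] with A = PJP^{-1}, so e^{tA} = P e^{tJ} P^{-1}.

For a Jordan block J_k(λ), e^{tJ_k(λ)} = e^{λt} · (I + tN + t^2 N^2/2! + ... + t^{k-1} N^{k-1}/(k-1)!) where N is the nilpotent superdiagonal part.

Assembling the blocks and conjugating back gives the entries of e^{tA} as shown above.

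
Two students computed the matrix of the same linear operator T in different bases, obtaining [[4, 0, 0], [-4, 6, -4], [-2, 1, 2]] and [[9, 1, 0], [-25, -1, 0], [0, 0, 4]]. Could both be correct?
Two matrices over a field are similar if and only if they have the same invariant factors.

Both A and B have characteristic polynomial (x - 4)^3 and minimal polynomial (x - 4)^2. Computing further, both have invariant factors x - 4, (x - 4)^2. Hence A and B are similar.

Yes.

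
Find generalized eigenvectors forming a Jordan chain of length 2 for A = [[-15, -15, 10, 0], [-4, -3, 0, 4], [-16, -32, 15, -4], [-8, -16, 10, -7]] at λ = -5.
v_1 = [[3, 1, 4, 2]]^T, v_2 = [[-5, -2, -8, -4]]^T

We seek v_1 ∈ ker((A + 5I)^2) \ ker(A + 5I), then set v_{i+1} = (A + 5I) v_i.

One such chain is v_1 = [[3, 1, 4, 2]]^T, v_2 = [[-5, -2, -8, -4]]^T. Check: (A + 5I) v_2 = [[0, 0, 0, 0]]^T = 0.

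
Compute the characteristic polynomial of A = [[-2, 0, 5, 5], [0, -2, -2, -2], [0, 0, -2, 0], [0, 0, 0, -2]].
xI - A = [[x + 2, 0, -5, -5], [0, x + 2, 2, 2], [0, 0, x + 2, 0], [0, 0, 0, x + 2]].

Expanding det(xI - A) along the first row:
det(xI - A) = + (x + 2)·det([[x + 2, 2, 2], [0, x + 2, 0], [0, 0, x + 2]]) - (0)·det([[0, 2, 2], [0, x + 2, 0], [0, 0, x + 2]]) + (-5)·det([[0, x + 2, 2], [0, 0, 0], [0, 0, x + 2]]) - (-5)·det([[0, x + 2, 2], [0, 0, x + 2], [0, 0, 0]]).

Evaluating gives χ_A(x) = x^4 + 8x^3 + 24x^2 + 32x + 16 = (x + 2)^4.

χ_A(x) = (x + 2)^4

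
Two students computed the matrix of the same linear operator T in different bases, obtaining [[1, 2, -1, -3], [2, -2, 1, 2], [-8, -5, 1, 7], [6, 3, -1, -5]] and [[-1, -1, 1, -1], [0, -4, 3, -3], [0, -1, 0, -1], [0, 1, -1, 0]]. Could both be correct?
No.

Both have characteristic polynomial (x + 1)^3(x + 2), but the minimal polynomial of A is (x + 1)^2(x + 2) while the minimal polynomial of B is (x + 1)(x + 2). The minimal polynomial is a similarity invariant, so A and B are not similar.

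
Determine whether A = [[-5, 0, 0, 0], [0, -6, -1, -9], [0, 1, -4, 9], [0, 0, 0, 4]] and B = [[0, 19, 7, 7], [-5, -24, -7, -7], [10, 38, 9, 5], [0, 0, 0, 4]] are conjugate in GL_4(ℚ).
Yes.

Two matrices over a field are similar if and only if they have the same invariant factors.

Both A and B have characteristic polynomial (x - 4)(x + 5)^3 and minimal polynomial (x - 4)(x + 5)^2. Computing further, both have invariant factors x + 5, (x - 4)(x + 5)^2. Hence A and B are similar.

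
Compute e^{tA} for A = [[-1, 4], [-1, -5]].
e^{tA} = [[(2*t + 1)*e^{-3*t}, 4*t*e^{-3*t}], [-t*e^{-3*t}, (1 - 2*t)*e^{-3*t}]]

A has Jordan form J = [[-3, 1], [0, -3]] with A = PJP^{-1}, so e^{tA} = P e^{tJ} P^{-1}.

For a Jordan block J_k(λ), e^{tJ_k(λ)} = e^{λt} · (I + tN + t^2 N^2/2! + ... + t^{k-1} N^{k-1}/(k-1)!) where N is the nilpotent superdiagonal part.

Assembling the blocks and conjugating back gives the entries of e^{tA} as shown above.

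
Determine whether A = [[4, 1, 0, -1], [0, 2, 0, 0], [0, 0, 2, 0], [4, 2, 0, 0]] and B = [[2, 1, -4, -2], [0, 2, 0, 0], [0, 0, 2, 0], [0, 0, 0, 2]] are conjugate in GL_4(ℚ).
Two matrices over a field are similar if and only if they have the same invariant factors.

Both A and B have characteristic polynomial (x - 2)^4 and minimal polynomial (x - 2)^2. Computing further, both have invariant factors x - 2, x - 2, (x - 2)^2. Hence A and B are similar.

Yes.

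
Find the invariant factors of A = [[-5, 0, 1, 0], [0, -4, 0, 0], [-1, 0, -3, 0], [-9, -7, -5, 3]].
x + 4, (x - 3)(x + 4)^2

The Jordan structure of A has elementary divisors (x + 4)^2, (x + 4), (x - 3). Arranging the block sizes at each eigenvalue in decreasing order and taking row products gives the invariant factors.

Invariant factors (smallest first, each dividing the next): x + 4, (x - 3)(x + 4)^2.

Check: the last factor (x - 3)(x + 4)^2 is the minimal polynomial, and the product (x - 3)(x + 4)^3 is the characteristic polynomial.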